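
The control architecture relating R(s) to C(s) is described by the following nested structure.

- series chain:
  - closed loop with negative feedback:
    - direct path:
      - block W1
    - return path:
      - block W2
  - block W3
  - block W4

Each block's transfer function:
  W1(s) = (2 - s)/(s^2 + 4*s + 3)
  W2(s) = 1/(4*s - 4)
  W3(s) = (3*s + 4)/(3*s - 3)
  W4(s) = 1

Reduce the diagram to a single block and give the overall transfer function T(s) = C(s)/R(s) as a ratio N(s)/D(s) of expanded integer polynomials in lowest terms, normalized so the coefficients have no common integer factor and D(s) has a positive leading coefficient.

Answer: (-12*s^2 + 8*s + 32)/(12*s^3 + 36*s^2 - 15*s - 30)

Working:
(1) feedback reduction of W1, W2 gives (-4*s^2 + 12*s - 8)/(4*s^3 + 12*s^2 - 5*s - 10)
(2) reduce the series chain [W1/(1+W1*W2)], W3, W4 - this is the overall T(s), already in the required normalized form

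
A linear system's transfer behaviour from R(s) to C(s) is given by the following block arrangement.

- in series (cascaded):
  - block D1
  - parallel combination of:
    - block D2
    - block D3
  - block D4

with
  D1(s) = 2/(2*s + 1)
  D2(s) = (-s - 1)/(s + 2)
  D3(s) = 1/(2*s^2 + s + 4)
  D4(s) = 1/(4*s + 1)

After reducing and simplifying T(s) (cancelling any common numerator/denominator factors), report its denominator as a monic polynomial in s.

Step 1. parallel reduction of D2, D3; result (-2*s^3 - 3*s^2 - 4*s - 2)/(2*s^3 + 5*s^2 + 6*s + 8)
Step 2. multiply D1, (D2+D3), D4 (series); result (-4*s^3 - 6*s^2 - 8*s - 4)/(16*s^5 + 52*s^4 + 80*s^3 + 105*s^2 + 54*s + 8)
No further cancellation is possible in the step-2 result, so that is T(s). Its denominator becomes monic after dividing by the leading coefficient 16.

Hence the answer: s^5 + 13*s^4/4 + 5*s^3 + 105*s^2/16 + 27*s/8 + 1/2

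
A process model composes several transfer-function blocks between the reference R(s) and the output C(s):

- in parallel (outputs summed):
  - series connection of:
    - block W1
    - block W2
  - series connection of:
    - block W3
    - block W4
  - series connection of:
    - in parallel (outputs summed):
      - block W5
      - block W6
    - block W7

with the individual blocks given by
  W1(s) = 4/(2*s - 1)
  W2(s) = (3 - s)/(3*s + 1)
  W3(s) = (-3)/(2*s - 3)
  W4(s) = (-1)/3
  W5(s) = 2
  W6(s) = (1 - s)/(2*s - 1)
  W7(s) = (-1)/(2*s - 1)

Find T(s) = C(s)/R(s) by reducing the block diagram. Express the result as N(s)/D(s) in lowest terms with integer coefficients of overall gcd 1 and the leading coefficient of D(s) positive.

[1] reduce the series chain W1, W2 = (12 - 4*s)/(6*s^2 - s - 1)
[2] multiply W3, W4 (series) = 1/(2*s - 3)
[3] add W5, W6 (parallel) = (3*s - 1)/(2*s - 1)
[4] multiply (W5+W6), W7 (series) = (1 - 3*s)/(4*s^2 - 4*s + 1)
[5] add (W1*W2), (W3*W4), ((W5+W6)*W7) (parallel): this yields T(s), and no further normalization is needed

Therefore the answer is (-22*s^3 + 99*s^2 - 107*s + 34)/(24*s^4 - 52*s^3 + 22*s^2 + 5*s - 3).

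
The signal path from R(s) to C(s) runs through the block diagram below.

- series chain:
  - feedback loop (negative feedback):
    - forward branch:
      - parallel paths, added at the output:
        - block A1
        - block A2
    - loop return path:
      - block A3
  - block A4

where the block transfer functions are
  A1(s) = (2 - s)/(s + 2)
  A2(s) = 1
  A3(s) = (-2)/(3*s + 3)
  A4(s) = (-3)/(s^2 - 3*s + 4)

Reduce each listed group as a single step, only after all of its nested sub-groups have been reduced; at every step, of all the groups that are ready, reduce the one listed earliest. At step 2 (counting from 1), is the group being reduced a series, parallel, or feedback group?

Reducing step by step:

Step 1: combine A1, A2 in parallel
Step 2: feedback reduction of (A1+A2), A3
Step 3: series reduction of [(A1+A2)/(1+(A1+A2)*A3)], A4
So the answer for step 2 is feedback.

Answer: feedback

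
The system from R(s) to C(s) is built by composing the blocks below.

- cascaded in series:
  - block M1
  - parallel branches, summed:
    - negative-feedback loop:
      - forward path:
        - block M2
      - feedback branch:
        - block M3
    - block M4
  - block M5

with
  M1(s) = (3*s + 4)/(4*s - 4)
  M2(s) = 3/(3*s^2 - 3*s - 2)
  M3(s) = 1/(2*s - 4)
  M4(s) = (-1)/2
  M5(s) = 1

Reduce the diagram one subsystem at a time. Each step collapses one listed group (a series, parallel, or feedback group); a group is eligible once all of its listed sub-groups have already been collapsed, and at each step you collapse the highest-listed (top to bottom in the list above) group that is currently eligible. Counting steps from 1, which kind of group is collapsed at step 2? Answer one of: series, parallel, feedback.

Step 1 - close the feedback loop around M2, M3
Step 2 - parallel reduction of [M2/(1+M2*M3)], M4
Step 3 - series reduction of M1, ([M2/(1+M2*M3)]+M4), M5
So the answer for step 2 is parallel.

Final answer: parallel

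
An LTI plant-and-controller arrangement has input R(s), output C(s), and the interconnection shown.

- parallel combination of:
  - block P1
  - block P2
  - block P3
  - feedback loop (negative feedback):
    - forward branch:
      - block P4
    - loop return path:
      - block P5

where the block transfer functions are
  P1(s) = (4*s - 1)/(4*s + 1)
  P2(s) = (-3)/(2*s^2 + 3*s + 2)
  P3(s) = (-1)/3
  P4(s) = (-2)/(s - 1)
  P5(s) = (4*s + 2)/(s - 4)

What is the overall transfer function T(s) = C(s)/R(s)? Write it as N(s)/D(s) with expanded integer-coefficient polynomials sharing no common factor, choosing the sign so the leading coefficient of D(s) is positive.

(1) close the feedback loop around P4, P5, giving (8 - 2*s)/(s^2 - 13*s)
(2) reduce the parallel group P1, P2, P3, [P4/(1+P4*P5)], giving the overall T(s)

Hence the answer: (16*s^5 - 240*s^4 - 132*s^3 + 669*s^2 + 473*s + 48)/(24*s^5 - 270*s^4 - 513*s^3 - 423*s^2 - 78*s)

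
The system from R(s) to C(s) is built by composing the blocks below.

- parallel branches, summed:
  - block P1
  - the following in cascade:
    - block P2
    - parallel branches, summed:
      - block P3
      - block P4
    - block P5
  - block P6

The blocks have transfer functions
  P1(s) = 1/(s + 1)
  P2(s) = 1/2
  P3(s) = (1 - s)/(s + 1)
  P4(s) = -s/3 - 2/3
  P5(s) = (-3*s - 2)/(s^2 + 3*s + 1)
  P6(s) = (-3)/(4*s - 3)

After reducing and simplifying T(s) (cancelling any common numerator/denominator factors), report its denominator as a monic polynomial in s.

Reducing step by step:

Step 1 - combine P3, P4 in parallel -> (-s^2 - 6*s + 1)/(3*s + 3)
Step 2 - cascade P2, (P3+P4), P5 -> (3*s^3 + 20*s^2 + 9*s - 2)/(6*s^3 + 24*s^2 + 24*s + 6)
Step 3 - combine P1, (P2*(P3+P4)*P5), P6 in parallel -> (12*s^3 + 65*s^2 - 107*s - 30)/(24*s^3 + 54*s^2 - 30*s - 18)
That last expression is T(s), already simplified. Scaling its denominator by 1/24 (the reciprocal of the leading coefficient) yields the monic denominator.

Answer: s^3 + 9*s^2/4 - 5*s/4 - 3/4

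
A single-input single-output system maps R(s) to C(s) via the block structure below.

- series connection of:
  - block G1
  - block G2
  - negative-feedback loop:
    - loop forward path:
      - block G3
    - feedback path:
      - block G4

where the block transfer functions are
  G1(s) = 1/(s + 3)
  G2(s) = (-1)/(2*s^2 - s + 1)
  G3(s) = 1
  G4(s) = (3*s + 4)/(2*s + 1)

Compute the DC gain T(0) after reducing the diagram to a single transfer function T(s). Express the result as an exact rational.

Reducing step by step:

[1] collapse the loop (G3 forward, G4 return) -> (2*s + 1)/(5*s + 5)
[2] series reduction of G1, G2, [G3/(1+G3*G4)] -> (-2*s - 1)/(10*s^4 + 35*s^3 + 15*s^2 + 5*s + 15)
That last expression is T(s); at s = 0 only the constant terms survive, so T(0) = -1/15.

Answer: -1/15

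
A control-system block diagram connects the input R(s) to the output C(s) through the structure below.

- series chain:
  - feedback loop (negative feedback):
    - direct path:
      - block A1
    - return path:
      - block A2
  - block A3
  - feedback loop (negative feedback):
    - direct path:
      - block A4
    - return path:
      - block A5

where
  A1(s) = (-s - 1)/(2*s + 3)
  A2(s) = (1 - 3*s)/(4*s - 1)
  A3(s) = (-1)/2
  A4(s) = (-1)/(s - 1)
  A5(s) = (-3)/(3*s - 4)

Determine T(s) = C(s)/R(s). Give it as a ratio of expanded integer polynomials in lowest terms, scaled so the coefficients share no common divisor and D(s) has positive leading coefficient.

1. close the feedback loop around A1, A2, giving (-4*s^2 - 3*s + 1)/(11*s^2 + 12*s - 4)
2. apply the feedback formula to A4, A5, giving (4 - 3*s)/(3*s^2 - 7*s + 7)
3. series reduction of [A1/(1+A1*A2)], A3, [A4/(1+A4*A5)]; the result is T(s) itself (integer coefficients, no common factor, positive leading denominator coefficient)

Therefore the answer is (-12*s^3 + 7*s^2 + 15*s - 4)/(66*s^4 - 82*s^3 - 38*s^2 + 224*s - 56).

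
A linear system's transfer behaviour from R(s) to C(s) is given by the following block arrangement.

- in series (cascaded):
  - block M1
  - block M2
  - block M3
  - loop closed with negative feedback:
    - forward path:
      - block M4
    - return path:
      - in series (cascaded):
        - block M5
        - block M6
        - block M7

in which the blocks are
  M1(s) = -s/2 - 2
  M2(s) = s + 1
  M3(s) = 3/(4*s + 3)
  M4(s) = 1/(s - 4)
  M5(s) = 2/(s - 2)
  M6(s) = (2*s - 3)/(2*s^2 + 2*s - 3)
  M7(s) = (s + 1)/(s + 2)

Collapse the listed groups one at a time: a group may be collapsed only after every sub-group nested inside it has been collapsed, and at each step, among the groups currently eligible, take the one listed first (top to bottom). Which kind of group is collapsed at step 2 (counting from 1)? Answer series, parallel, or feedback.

Reducing step by step:

[1] series reduction of M5, M6, M7
[2] feedback reduction of M4, (M5*M6*M7)
[3] series reduction of M1, M2, M3, [M4/(1+M4*(M5*M6*M7))]
So the answer for step 2 is feedback.

Answer: feedback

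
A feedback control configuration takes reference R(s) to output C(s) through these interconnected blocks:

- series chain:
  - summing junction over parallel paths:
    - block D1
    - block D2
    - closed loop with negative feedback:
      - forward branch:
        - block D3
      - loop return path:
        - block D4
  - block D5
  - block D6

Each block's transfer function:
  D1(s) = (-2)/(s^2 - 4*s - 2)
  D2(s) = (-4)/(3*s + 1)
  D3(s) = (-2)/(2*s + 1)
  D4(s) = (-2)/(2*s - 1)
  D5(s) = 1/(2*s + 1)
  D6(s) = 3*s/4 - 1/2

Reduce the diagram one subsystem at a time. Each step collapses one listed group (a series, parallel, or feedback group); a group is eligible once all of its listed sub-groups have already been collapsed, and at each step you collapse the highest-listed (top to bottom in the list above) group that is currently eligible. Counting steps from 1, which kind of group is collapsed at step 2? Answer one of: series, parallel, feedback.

Step 1: reduce the feedback loop with forward D3 and return D4
Step 2: add D1, D2, [D3/(1+D3*D4)] (parallel)
Step 3: series reduction of (D1+D2+[D3/(1+D3*D4)]), D5, D6
At step 2 the group reduced is parallel.

Therefore the answer is parallel.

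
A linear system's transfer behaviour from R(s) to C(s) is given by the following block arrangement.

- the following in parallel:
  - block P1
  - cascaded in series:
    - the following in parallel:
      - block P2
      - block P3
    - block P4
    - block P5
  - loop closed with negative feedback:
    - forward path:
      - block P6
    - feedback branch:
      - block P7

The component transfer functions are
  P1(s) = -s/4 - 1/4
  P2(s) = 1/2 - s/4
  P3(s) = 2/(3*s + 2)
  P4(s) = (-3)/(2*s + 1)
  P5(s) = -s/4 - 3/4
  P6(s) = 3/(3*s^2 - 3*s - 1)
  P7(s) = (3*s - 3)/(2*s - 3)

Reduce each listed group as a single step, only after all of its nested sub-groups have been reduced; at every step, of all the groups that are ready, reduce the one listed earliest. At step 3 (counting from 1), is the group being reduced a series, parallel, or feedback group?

Answer: feedback

Working:
Step 1: combine P2, P3 in parallel
Step 2: cascade (P2+P3), P4, P5
Step 3: reduce the feedback loop with forward P6 and return P7
Step 4: combine P1, ((P2+P3)*P4*P5), [P6/(1+P6*P7)] in parallel
So the answer for step 3 is feedback.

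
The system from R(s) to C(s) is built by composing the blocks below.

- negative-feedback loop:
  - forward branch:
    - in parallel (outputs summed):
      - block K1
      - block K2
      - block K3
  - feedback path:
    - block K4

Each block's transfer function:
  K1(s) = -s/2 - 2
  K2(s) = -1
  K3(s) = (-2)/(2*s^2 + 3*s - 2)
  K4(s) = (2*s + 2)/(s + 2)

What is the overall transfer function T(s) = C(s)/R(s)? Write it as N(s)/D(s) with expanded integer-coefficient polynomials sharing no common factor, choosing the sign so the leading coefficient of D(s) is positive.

(1) sum the parallel branches K1, K2, K3 -> (-2*s^3 - 15*s^2 - 16*s + 8)/(4*s^2 + 6*s - 4)
(2) feedback reduction of (K1+K2+K3), K4 - this is the overall T(s), already in the required normalized form

Answer: (2*s^4 + 19*s^3 + 46*s^2 + 24*s - 16)/(4*s^4 + 30*s^3 + 48*s^2 + 8*s - 8)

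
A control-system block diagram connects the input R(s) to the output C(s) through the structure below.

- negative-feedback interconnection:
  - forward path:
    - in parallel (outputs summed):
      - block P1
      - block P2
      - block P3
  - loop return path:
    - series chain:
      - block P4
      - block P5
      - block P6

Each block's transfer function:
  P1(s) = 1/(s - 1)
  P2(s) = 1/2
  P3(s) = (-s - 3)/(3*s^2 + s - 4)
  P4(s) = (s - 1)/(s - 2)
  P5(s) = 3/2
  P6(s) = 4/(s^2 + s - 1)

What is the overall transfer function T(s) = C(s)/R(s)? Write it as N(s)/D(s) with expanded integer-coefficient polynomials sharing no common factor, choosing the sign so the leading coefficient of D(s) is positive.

(1) add P1, P2, P3 (parallel) = (3*s^2 + 5*s - 2)/(6*s^2 + 2*s - 8)
(2) series reduction of P4, P5, P6 = (6*s - 6)/(s^3 - s^2 - 3*s + 2)
(3) close the feedback loop around (P1+P2+P3), (P4*P5*P6), giving the overall T(s)

Final answer: (3*s^5 + 2*s^4 - 16*s^3 - 7*s^2 + 16*s - 4)/(6*s^5 - 4*s^4 - 10*s^3 + 26*s^2 - 14*s - 4)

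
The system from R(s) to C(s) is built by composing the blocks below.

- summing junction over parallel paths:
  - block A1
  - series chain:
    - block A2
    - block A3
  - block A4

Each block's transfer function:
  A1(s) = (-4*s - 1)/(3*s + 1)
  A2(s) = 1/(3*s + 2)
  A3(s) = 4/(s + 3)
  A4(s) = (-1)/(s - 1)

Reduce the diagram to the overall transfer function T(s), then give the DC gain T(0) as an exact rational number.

[1] multiply A2, A3 (series) gives 4/(3*s^2 + 11*s + 6)
[2] parallel reduction of A1, (A2*A3), A4 gives (-12*s^4 - 44*s^3 - 12*s^2 - 8*s - 4)/(9*s^4 + 27*s^3 - 7*s^2 - 23*s - 6)
DC gain: substitute s = 0 into T(s) from step 2: T(0) = -4/(-6) = 2/3.

Therefore the answer is 2/3.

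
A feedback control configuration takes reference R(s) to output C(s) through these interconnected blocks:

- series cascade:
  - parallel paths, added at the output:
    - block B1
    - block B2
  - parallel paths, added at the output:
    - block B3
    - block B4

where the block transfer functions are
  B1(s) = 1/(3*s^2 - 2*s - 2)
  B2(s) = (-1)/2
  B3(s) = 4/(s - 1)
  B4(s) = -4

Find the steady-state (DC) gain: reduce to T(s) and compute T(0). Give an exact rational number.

Reducing step by step:

[1] reduce the parallel group B1, B2: (-3*s^2 + 2*s + 4)/(6*s^2 - 4*s - 4)
[2] combine B3, B4 in parallel: (8 - 4*s)/(s - 1)
[3] series reduction of (B1+B2), (B3+B4): (6*s^3 - 16*s^2 + 16)/(3*s^3 - 5*s^2 + 2)
Step 3 gives the overall T(s). Then T(0) = 16/2 = 8.

Answer: 8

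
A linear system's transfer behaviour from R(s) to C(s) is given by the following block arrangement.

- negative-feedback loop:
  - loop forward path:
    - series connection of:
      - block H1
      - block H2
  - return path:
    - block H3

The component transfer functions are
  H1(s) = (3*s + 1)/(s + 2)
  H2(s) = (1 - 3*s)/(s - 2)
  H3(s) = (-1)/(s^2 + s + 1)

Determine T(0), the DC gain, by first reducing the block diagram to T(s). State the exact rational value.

First reduce the diagram to T(s).

Step 1: combine H1, H2 in series: (1 - 9*s^2)/(s^2 - 4)
Step 2: reduce the feedback loop with forward (H1*H2) and return H3: (-9*s^4 - 9*s^3 - 8*s^2 + s + 1)/(s^4 + s^3 + 6*s^2 - 4*s - 5)
The step-2 result is T(s). Setting s = 0: T(0) = 1/(-5) = -1/5.

Answer: -1/5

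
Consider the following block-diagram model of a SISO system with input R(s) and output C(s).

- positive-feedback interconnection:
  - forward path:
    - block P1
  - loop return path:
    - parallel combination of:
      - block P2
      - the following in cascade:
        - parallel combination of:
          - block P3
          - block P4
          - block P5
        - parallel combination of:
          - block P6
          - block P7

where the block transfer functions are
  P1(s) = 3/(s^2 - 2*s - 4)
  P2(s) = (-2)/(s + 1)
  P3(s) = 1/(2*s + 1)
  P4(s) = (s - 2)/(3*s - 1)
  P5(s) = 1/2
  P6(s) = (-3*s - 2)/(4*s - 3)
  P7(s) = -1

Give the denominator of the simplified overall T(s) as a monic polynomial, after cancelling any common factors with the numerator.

Step 1: combine P3, P4, P5 in parallel = (10*s^2 + s - 7)/(12*s^2 + 2*s - 2)
Step 2: combine P6, P7 in parallel = (1 - 7*s)/(4*s - 3)
Step 3: reduce the series chain (P3+P4+P5), (P6+P7) = (-70*s^3 + 3*s^2 + 50*s - 7)/(48*s^3 - 28*s^2 - 14*s + 6)
Step 4: combine P2, ((P3+P4+P5)*(P6+P7)) in parallel = (-70*s^4 - 163*s^3 + 109*s^2 + 71*s - 19)/(48*s^4 + 20*s^3 - 42*s^2 - 8*s + 6)
Step 5: reduce the feedback loop with forward P1 and return (P2+((P3+P4+P5)*(P6+P7))) = (144*s^4 + 60*s^3 - 126*s^2 - 24*s + 18)/(48*s^6 - 76*s^5 - 64*s^4 + 485*s^3 - 137*s^2 - 193*s + 33)
T(s) is the step-5 result (common factors already cancelled). Leading coefficient of the denominator: 48. Divide through by 48 for the monic polynomial.

Answer: s^6 - 19*s^5/12 - 4*s^4/3 + 485*s^3/48 - 137*s^2/48 - 193*s/48 + 11/16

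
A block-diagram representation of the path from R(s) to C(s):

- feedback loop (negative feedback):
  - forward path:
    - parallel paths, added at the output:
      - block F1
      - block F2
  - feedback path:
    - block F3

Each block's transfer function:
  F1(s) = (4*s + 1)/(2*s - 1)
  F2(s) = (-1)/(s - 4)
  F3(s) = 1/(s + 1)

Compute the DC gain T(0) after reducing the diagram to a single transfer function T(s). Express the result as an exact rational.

First reduce the diagram to T(s).

Step 1: parallel reduction of F1, F2 gives (4*s^2 - 17*s - 3)/(2*s^2 - 9*s + 4)
Step 2: feedback reduction of (F1+F2), F3 gives (4*s^3 - 13*s^2 - 20*s - 3)/(2*s^3 - 3*s^2 - 22*s + 1)
Evaluating the step-2 result (the overall T(s)) at s = 0 gives T(0) = -3/1 = -3.

Answer: -3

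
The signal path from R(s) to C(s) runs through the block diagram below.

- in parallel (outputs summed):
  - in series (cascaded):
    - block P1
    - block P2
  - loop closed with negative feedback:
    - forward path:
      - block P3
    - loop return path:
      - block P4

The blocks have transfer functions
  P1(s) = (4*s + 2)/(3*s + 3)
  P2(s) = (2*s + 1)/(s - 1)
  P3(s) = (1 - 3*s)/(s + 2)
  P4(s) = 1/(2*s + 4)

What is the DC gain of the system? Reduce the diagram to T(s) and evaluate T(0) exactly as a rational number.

Reducing step by step:

[1] combine P1, P2 in series = (8*s^2 + 8*s + 2)/(3*s^2 - 3)
[2] feedback reduction of P3, P4 = (-6*s^2 - 10*s + 4)/(2*s^2 + 5*s + 9)
[3] add (P1*P2), [P3/(1+P3*P4)] (parallel) = (-2*s^4 + 26*s^3 + 146*s^2 + 112*s + 6)/(6*s^4 + 15*s^3 + 21*s^2 - 15*s - 27)
That last expression is T(s); at s = 0 only the constant terms survive, so T(0) = 6/(-27) = -2/9.

Answer: -2/9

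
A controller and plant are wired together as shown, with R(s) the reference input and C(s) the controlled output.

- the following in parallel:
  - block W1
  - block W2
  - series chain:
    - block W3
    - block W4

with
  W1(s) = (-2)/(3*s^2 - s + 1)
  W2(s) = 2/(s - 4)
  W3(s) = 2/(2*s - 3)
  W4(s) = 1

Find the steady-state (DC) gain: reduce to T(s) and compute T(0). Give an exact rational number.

Answer: -19/6

Working:
Step 1: combine W3, W4 in series; result 2/(2*s - 3)
Step 2: sum the parallel branches W1, W2, (W3*W4); result (18*s^3 - 52*s^2 + 42*s - 38)/(6*s^4 - 35*s^3 + 49*s^2 - 23*s + 12)
That last expression is T(s); at s = 0 only the constant terms survive, so T(0) = -38/12 = -19/6.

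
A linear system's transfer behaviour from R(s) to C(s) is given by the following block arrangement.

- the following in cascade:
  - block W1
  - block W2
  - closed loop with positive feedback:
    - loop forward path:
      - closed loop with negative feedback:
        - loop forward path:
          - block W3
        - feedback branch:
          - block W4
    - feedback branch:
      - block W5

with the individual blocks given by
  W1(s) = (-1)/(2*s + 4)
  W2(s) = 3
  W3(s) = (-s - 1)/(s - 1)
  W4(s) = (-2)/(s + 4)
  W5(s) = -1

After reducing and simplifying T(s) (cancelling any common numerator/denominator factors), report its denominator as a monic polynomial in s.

Step 1. close the feedback loop around W3, W4 -> (-s^2 - 5*s - 4)/(s^2 + 5*s - 2)
Step 2. reduce the feedback loop with forward [W3/(1+W3*W4)] and return W5 -> s^2/6 + 5*s/6 + 2/3
Step 3. combine W1, W2, [[W3/(1+W3*W4)]/(1-[W3/(1+W3*W4)]*W5)] in series -> (-s^2 - 5*s - 4)/(4*s + 8)
The result of step 3 is T(s) in lowest terms. Its denominator has leading coefficient 4; dividing the denominator through by 4 makes it monic.

Answer: s + 2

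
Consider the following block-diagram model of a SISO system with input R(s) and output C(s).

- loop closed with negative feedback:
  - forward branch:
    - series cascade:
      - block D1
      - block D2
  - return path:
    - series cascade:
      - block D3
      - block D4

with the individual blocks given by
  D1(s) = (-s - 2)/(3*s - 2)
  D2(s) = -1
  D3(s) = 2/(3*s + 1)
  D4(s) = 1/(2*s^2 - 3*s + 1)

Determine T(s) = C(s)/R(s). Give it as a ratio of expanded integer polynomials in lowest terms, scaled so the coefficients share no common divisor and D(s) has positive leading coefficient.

Answer: (6*s^4 + 5*s^3 - 14*s^2 + s + 2)/(18*s^4 - 33*s^3 + 14*s^2 + 5*s + 2)

Working:
Step 1 - reduce the series chain D1, D2 gives (s + 2)/(3*s - 2)
Step 2 - series reduction of D3, D4 gives 2/(6*s^3 - 7*s^2 + 1)
Step 3 - collapse the loop ((D1*D2) forward, (D3*D4) return): this yields T(s), and no further normalization is needed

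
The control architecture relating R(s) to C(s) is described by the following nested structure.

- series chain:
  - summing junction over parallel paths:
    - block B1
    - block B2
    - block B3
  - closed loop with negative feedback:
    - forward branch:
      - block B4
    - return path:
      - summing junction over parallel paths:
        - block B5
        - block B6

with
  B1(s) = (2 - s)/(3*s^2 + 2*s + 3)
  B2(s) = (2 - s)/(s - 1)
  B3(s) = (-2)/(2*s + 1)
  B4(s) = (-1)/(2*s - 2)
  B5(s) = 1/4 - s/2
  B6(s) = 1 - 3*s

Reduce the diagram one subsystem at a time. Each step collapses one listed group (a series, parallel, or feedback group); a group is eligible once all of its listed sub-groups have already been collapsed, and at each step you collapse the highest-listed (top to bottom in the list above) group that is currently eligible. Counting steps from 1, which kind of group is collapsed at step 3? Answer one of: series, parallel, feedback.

Step 1 - combine B1, B2, B3 in parallel
Step 2 - combine B5, B6 in parallel
Step 3 - feedback reduction of B4, (B5+B6)
Step 4 - reduce the series chain (B1+B2+B3), [B4/(1+B4*(B5+B6))]
The group at step 3 is a feedback group.

Hence the answer: feedback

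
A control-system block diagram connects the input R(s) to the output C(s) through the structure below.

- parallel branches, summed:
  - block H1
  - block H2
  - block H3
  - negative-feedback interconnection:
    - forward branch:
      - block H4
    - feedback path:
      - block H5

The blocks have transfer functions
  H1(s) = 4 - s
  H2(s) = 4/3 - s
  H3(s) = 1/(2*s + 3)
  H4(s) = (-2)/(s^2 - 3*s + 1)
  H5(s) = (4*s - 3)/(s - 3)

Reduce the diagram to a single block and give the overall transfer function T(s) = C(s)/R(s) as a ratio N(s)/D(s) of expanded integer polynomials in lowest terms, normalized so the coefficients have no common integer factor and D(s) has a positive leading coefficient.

The answer is (-12*s^5 + 86*s^4 - 57*s^3 - 326*s^2 + 162*s + 207)/(6*s^4 - 27*s^3 - 42*s^2 + 36*s + 27).

Reasoning:
1. feedback reduction of H4, H5 gives (6 - 2*s)/(s^3 - 6*s^2 + 2*s + 3)
2. parallel reduction of H1, H2, H3, [H4/(1+H4*H5)]; the result is T(s) itself (integer coefficients, no common factor, positive leading denominator coefficient)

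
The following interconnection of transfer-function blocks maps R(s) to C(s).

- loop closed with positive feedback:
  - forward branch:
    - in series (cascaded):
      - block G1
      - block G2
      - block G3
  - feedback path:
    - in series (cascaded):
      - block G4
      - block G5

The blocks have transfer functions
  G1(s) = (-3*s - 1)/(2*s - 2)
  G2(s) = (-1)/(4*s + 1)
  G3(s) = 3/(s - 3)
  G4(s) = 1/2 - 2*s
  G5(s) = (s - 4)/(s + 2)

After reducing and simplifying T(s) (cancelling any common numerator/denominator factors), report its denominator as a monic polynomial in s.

(1) cascade G1, G2, G3; result (9*s + 3)/(8*s^3 - 30*s^2 + 16*s + 6)
(2) reduce the series chain G4, G5; result (-4*s^2 + 17*s - 4)/(2*s + 4)
(3) reduce the feedback loop with forward (G1*G2*G3) and return (G4*G5); result (18*s^2 + 42*s + 12)/(16*s^4 + 8*s^3 - 229*s^2 + 61*s + 36)
Step 3 gives the fully reduced T(s), with no common factor left to cancel. The denominator's leading coefficient is 16, so divide each of its coefficients by 16 to get the monic form.

Answer: s^4 + s^3/2 - 229*s^2/16 + 61*s/16 + 9/4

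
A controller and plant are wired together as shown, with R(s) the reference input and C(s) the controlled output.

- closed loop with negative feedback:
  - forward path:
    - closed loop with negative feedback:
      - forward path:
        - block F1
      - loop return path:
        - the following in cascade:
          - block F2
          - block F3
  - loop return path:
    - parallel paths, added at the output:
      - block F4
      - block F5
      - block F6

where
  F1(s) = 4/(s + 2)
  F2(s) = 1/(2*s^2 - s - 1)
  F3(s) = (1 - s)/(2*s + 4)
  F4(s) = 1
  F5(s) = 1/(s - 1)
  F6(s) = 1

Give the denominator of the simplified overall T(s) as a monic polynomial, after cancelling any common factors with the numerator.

The answer is s^4 + 23*s^3/2 + 35*s^2/2 - 7*s - 5.

Reasoning:
(1) combine F2, F3 in series, giving (-1)/(4*s^2 + 10*s + 4)
(2) apply the feedback formula to F1, (F2*F3), giving (8*s^2 + 20*s + 8)/(2*s^3 + 9*s^2 + 12*s + 2)
(3) reduce the parallel group F4, F5, F6, giving (2*s - 1)/(s - 1)
(4) close the feedback loop around [F1/(1+F1*(F2*F3))], (F4+F5+F6), giving (8*s^3 + 12*s^2 - 12*s - 8)/(2*s^4 + 23*s^3 + 35*s^2 - 14*s - 10)
Step 4 gives the fully reduced T(s), with no common factor left to cancel. The denominator's leading coefficient is 2, so divide each of its coefficients by 2 to get the monic form.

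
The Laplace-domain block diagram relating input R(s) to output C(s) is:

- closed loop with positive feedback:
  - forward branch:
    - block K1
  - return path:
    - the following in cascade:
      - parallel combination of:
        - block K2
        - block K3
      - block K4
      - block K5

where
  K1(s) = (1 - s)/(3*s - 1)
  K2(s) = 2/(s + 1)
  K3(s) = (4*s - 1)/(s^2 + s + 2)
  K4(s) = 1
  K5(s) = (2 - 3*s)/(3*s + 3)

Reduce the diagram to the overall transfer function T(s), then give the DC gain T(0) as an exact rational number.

Reducing step by step:

1. add K2, K3 (parallel) -> (6*s^2 + 5*s + 3)/(s^3 + 2*s^2 + 3*s + 2)
2. multiply (K2+K3), K4, K5 (series) -> (-18*s^3 - 3*s^2 + s + 6)/(3*s^4 + 9*s^3 + 15*s^2 + 15*s + 6)
3. reduce the feedback loop with forward K1 and return ((K2+K3)*K4*K5) -> (-3*s^5 - 6*s^4 - 6*s^3 + 9*s + 6)/(9*s^5 + 6*s^4 + 51*s^3 + 34*s^2 + 8*s - 12)
Step 3 gives the overall T(s). Then T(0) = 6/(-12) = -1/2.

Answer: -1/2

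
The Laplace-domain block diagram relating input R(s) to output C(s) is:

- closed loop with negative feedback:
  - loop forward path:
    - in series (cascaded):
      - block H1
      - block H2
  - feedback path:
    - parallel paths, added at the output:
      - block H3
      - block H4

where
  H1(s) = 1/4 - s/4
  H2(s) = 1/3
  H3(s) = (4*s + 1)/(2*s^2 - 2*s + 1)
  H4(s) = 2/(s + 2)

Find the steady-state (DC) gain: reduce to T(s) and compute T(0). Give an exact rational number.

First reduce the diagram to T(s).

(1) combine H1, H2 in series = 1/12 - s/12
(2) sum the parallel branches H3, H4 = (8*s^2 + 5*s + 4)/(2*s^3 + 2*s^2 - 3*s + 2)
(3) reduce the feedback loop with forward (H1*H2) and return (H3+H4) = (-2*s^4 + 5*s^2 - 5*s + 2)/(16*s^3 + 27*s^2 - 35*s + 28)
Evaluating the step-3 result (the overall T(s)) at s = 0 gives T(0) = 2/28 = 1/14.

Answer: 1/14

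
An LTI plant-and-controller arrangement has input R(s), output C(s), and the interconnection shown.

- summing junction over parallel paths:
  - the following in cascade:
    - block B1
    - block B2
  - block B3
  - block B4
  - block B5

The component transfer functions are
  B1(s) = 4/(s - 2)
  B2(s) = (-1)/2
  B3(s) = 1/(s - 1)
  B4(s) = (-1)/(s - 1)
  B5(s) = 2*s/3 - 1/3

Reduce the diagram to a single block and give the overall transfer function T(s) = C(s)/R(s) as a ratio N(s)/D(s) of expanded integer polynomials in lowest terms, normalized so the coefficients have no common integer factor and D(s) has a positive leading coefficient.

Step 1: reduce the series chain B1, B2 = (-2)/(s - 2)
Step 2: combine (B1*B2), B3, B4, B5 in parallel, giving the overall T(s)

Hence the answer: (2*s^2 - 5*s - 4)/(3*s - 6)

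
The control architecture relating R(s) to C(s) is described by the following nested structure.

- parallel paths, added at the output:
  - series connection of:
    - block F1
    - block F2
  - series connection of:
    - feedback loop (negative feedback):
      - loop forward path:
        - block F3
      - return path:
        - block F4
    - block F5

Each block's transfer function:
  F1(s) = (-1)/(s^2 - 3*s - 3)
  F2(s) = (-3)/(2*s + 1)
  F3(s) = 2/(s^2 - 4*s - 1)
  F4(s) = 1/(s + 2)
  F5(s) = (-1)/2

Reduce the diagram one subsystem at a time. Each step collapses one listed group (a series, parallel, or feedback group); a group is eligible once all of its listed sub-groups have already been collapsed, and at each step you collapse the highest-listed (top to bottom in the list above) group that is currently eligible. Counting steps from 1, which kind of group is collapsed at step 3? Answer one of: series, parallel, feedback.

Answer: series

Working:
Step 1. combine F1, F2 in series
Step 2. apply the feedback formula to F3, F4
Step 3. multiply [F3/(1+F3*F4)], F5 (series)
Step 4. combine (F1*F2), ([F3/(1+F3*F4)]*F5) in parallel
So the answer for step 3 is series.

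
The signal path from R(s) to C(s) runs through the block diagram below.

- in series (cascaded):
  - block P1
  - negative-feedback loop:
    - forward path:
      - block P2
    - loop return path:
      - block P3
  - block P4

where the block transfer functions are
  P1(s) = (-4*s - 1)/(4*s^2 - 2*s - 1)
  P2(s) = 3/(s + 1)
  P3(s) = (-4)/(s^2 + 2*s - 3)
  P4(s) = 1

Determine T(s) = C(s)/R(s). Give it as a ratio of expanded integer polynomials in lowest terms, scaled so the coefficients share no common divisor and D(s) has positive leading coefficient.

The answer is (-12*s^3 - 27*s^2 + 30*s + 9)/(4*s^5 + 10*s^4 - 11*s^3 - 61*s^2 + 31*s + 15).

Reasoning:
Step 1: feedback reduction of P2, P3 -> (3*s^2 + 6*s - 9)/(s^3 + 3*s^2 - s - 15)
Step 2: combine P1, [P2/(1+P2*P3)], P4 in series - this is the overall T(s), already in the required normalized form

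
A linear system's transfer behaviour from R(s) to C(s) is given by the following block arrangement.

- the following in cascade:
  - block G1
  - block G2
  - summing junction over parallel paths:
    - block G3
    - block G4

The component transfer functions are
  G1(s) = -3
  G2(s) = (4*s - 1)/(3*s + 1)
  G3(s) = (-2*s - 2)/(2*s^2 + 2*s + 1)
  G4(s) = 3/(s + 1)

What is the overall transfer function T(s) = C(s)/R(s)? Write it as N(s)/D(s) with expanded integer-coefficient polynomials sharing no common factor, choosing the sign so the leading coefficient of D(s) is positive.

Reducing step by step:

1. sum the parallel branches G3, G4, giving (4*s^2 + 2*s + 1)/(2*s^3 + 4*s^2 + 3*s + 1)
2. multiply G1, G2, (G3+G4) (series); the result is T(s) itself (integer coefficients, no common factor, positive leading denominator coefficient)

Answer: (-48*s^3 - 12*s^2 - 6*s + 3)/(6*s^4 + 14*s^3 + 13*s^2 + 6*s + 1)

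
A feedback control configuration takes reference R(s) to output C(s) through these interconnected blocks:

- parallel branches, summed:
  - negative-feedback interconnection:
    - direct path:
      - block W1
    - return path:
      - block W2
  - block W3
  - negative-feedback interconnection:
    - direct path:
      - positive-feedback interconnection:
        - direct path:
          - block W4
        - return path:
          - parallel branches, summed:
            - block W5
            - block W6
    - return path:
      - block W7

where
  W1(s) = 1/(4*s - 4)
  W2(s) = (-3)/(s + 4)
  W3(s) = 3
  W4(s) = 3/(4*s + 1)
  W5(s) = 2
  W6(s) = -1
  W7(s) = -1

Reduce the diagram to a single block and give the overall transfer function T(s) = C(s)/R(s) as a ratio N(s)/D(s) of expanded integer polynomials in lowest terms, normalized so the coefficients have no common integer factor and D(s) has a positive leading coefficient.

Step 1. collapse the loop (W1 forward, W2 return), giving (s + 4)/(4*s^2 + 12*s - 19)
Step 2. sum the parallel branches W5, W6, giving 1
Step 3. close the feedback loop around W4, (W5+W6), giving 3/(4*s - 2)
Step 4. feedback reduction of [W4/(1-W4*(W5+W6))], W7, giving 3/(4*s - 5)
Step 5. combine [W1/(1+W1*W2)], W3, [[W4/(1-W4*(W5+W6))]/(1+[W4/(1-W4*(W5+W6))]*W7)] in parallel: this yields T(s), and no further normalization is needed

Answer: (48*s^3 + 100*s^2 - 361*s + 208)/(16*s^3 + 28*s^2 - 136*s + 95)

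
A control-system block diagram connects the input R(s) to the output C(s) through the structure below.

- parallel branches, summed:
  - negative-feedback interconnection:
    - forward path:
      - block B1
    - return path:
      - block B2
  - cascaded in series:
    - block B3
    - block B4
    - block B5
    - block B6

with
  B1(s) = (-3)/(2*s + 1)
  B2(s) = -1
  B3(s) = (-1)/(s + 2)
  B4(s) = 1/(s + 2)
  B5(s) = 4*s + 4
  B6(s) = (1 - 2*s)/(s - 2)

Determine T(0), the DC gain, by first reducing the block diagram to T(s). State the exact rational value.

[1] close the feedback loop around B1, B2 gives (-3)/(2*s + 4)
[2] combine B3, B4, B5, B6 in series gives (8*s^2 + 4*s - 4)/(s^3 + 2*s^2 - 4*s - 8)
[3] add [B1/(1+B1*B2)], (B3*B4*B5*B6) (parallel) gives (13*s^2 + 8*s + 4)/(2*s^3 + 4*s^2 - 8*s - 16)
The step-3 result is T(s). Setting s = 0: T(0) = 4/(-16) = -1/4.

Final answer: -1/4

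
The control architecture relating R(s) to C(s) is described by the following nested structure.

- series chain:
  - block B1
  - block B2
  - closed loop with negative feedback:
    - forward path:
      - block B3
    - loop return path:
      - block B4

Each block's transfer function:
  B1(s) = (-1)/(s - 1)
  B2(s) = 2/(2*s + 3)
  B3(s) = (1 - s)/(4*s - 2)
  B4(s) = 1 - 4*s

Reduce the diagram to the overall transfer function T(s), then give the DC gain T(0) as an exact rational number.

Reducing step by step:

1. feedback reduction of B3, B4, giving (1 - s)/(4*s^2 - s - 1)
2. cascade B1, B2, [B3/(1+B3*B4)], giving 2/(8*s^3 + 10*s^2 - 5*s - 3)
Evaluating the step-2 result (the overall T(s)) at s = 0 gives T(0) = 2/(-3) = -2/3.

Answer: -2/3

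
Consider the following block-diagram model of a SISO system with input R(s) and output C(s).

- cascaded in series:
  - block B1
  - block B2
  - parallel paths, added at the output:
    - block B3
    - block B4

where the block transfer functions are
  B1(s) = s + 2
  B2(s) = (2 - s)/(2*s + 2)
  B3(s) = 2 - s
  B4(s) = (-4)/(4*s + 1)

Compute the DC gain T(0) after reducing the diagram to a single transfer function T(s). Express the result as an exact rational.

Answer: -4

Working:
[1] parallel reduction of B3, B4: (-4*s^2 + 7*s - 2)/(4*s + 1)
[2] reduce the series chain B1, B2, (B3+B4): (4*s^4 - 7*s^3 - 14*s^2 + 28*s - 8)/(8*s^2 + 10*s + 2)
That last expression is T(s); at s = 0 only the constant terms survive, so T(0) = -8/2 = -4.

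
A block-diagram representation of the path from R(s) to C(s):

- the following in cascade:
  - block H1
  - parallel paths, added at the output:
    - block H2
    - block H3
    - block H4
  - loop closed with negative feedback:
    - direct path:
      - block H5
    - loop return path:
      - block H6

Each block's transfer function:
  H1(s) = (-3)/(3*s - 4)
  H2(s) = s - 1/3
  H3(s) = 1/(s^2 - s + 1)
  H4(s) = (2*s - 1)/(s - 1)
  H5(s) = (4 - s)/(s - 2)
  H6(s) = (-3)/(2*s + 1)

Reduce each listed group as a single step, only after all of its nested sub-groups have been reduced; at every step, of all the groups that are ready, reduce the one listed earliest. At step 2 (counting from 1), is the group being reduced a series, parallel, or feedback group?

Answer: feedback

Working:
(1) combine H2, H3, H4 in parallel
(2) collapse the loop (H5 forward, H6 return)
(3) series reduction of H1, (H2+H3+H4), [H5/(1+H5*H6)]
Step 2: feedback.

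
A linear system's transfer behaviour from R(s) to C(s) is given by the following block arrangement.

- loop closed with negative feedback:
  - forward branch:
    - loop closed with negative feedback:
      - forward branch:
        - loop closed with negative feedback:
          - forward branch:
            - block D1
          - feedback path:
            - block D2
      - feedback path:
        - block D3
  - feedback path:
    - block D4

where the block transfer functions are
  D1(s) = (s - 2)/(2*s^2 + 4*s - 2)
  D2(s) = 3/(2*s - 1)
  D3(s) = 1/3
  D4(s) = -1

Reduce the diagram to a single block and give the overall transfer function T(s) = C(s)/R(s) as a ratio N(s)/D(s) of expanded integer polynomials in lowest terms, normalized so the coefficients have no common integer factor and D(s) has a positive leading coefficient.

1. close the feedback loop around D1, D2; result (2*s^2 - 5*s + 2)/(4*s^3 + 6*s^2 - 5*s - 4)
2. reduce the feedback loop with forward [D1/(1+D1*D2)] and return D3; result (6*s^2 - 15*s + 6)/(12*s^3 + 20*s^2 - 20*s - 10)
3. feedback reduction of [[D1/(1+D1*D2)]/(1+[D1/(1+D1*D2)]*D3)], D4; the result is T(s) itself (integer coefficients, no common factor, positive leading denominator coefficient)

Final answer: (6*s^2 - 15*s + 6)/(12*s^3 + 14*s^2 - 5*s - 16)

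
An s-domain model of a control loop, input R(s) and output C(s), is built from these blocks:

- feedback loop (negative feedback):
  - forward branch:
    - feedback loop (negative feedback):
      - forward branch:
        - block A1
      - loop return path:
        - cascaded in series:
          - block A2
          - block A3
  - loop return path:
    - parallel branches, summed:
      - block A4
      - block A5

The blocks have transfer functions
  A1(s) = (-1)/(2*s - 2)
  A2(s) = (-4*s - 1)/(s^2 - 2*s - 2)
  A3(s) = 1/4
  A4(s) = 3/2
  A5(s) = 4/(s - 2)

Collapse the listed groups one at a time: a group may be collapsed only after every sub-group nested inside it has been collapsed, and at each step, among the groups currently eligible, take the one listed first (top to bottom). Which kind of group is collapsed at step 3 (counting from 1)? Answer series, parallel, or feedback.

1. series reduction of A2, A3
2. reduce the feedback loop with forward A1 and return (A2*A3)
3. sum the parallel branches A4, A5
4. apply the feedback formula to [A1/(1+A1*(A2*A3))], (A4+A5)
At step 3 the group reduced is parallel.

Hence the answer: parallel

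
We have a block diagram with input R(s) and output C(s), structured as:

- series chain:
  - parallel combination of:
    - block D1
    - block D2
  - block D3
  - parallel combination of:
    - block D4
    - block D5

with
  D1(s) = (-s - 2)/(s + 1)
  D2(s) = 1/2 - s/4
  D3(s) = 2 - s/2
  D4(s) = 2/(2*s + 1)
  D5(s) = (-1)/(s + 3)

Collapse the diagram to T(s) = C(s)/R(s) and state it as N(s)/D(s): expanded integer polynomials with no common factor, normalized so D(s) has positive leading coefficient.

The answer is (5*s^3 - 5*s^2 - 30*s - 120)/(16*s^3 + 72*s^2 + 80*s + 24).

Reasoning:
(1) parallel reduction of D1, D2 = (-s^2 - 3*s - 6)/(4*s + 4)
(2) sum the parallel branches D4, D5 = 5/(2*s^2 + 7*s + 3)
(3) combine (D1+D2), D3, (D4+D5) in series - this is the overall T(s), already in the required normalized form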